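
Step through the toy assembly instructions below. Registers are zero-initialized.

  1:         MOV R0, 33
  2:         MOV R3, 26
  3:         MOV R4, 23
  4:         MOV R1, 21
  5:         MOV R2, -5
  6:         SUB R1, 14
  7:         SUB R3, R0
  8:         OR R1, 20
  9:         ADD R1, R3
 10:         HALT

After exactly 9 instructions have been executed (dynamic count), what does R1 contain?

R0=33
R3=26
R4=23
R1=21
R2=-5
R1=21-14=7
R3=26-33=-7
R1=7|20=23
R1=23+(-7)=16
After step 9: R1 = 16.

16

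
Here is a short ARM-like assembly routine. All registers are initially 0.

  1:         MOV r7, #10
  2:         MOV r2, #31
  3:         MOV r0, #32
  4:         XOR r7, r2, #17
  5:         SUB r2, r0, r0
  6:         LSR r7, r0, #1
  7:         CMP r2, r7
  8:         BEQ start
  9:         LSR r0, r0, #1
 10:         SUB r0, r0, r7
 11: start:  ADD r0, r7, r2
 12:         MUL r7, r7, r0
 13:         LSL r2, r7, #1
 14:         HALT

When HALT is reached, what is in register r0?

after MOV r7, #10: r7=10
after MOV r2, #31: r2=31
after MOV r0, #32: r0=32
after XOR r7, r2, #17: r7=31^17=14
after SUB r2, r0, r0: r2=32-32=0
after LSR r7, r0, #1: r7=32>>1=16
CMP r2, r7  (cmp 0,16)
BEQ start: not taken
after LSR r0, r0, #1: r0=32>>1=16
after SUB r0, r0, r7: r0=16-16=0
after ADD r0, r7, r2: r0=16+0=16
after MUL r7, r7, r0: r7=16*16=256
after LSL r2, r7, #1: r2=256<<1=512
halt.

16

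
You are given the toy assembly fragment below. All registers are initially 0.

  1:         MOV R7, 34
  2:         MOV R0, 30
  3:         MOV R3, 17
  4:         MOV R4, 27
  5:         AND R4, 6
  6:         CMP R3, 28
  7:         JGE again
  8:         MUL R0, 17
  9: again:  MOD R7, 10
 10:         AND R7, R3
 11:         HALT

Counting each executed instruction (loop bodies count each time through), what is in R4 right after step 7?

R7=34
R0=30
R3=17
R4=27
R4=27&6=2
CMP R3, 28  (cmp 17,28)
JGE again: not taken
After step 7: R4 = 2.

2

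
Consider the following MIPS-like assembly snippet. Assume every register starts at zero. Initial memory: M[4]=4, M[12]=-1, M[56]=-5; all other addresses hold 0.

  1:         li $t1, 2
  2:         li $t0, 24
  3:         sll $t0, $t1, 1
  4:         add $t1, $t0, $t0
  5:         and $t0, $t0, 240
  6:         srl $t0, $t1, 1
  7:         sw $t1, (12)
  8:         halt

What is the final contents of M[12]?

$t1=2
$t0=24
$t0=2<<1=4
$t1=4+4=8
$t0=4&240=0
$t0=8>>1=4
sw $t1, (12) → M[12]=8
halt.

8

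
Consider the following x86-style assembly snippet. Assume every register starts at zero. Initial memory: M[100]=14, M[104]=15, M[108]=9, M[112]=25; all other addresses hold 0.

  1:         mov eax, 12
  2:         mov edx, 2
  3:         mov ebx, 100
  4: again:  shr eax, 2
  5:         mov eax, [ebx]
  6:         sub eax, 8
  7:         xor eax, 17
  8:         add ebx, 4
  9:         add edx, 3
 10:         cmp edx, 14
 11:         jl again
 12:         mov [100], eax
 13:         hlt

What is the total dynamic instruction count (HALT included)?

after mov eax, 12: eax=12
after mov edx, 2: edx=2
after mov ebx, 100: ebx=100
after shr eax, 2: eax=12>>2=3
after mov eax, [ebx]: eax=M[100]=14
after sub eax, 8: eax=14-8=6
after xor eax, 17: eax=6^17=23
after add ebx, 4: ebx=100+4=104
after add edx, 3: edx=2+3=5
cmp edx, 14  (cmp 5,14)
jl again: taken
after shr eax, 2: eax=23>>2=5
after mov eax, [ebx]: eax=M[104]=15
after sub eax, 8: eax=15-8=7
after xor eax, 17: eax=7^17=22
after add ebx, 4: ebx=104+4=108
after add edx, 3: edx=5+3=8
cmp edx, 14  (cmp 8,14)
jl again: taken
after shr eax, 2: eax=22>>2=5
after mov eax, [ebx]: eax=M[108]=9
after sub eax, 8: eax=9-8=1
after xor eax, 17: eax=1^17=16
after add ebx, 4: ebx=108+4=112
after add edx, 3: edx=8+3=11
cmp edx, 14  (cmp 11,14)
jl again: taken
after shr eax, 2: eax=16>>2=4
after mov eax, [ebx]: eax=M[112]=25
after sub eax, 8: eax=25-8=17
after xor eax, 17: eax=17^17=0
after add ebx, 4: ebx=112+4=116
after add edx, 3: edx=11+3=14
cmp edx, 14  (cmp 14,14)
jl again: not taken
mov [100], eax → M[100]=0
halt.
Total executed instructions: 37.

37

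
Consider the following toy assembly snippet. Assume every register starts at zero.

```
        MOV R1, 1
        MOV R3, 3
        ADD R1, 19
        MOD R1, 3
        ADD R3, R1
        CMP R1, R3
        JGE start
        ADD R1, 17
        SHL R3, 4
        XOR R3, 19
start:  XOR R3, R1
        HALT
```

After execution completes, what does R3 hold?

after MOV R1, 1: R1=1
after MOV R3, 3: R3=3
after ADD R1, 19: R1=1+19=20
after MOD R1, 3: R1=20%3=2
after ADD R3, R1: R3=3+2=5
CMP R1, R3  (cmp 2,5)
JGE start: not taken
after ADD R1, 17: R1=2+17=19
after SHL R3, 4: R3=5<<4=80
after XOR R3, 19: R3=80^19=67
after XOR R3, R1: R3=67^19=80
halt.

80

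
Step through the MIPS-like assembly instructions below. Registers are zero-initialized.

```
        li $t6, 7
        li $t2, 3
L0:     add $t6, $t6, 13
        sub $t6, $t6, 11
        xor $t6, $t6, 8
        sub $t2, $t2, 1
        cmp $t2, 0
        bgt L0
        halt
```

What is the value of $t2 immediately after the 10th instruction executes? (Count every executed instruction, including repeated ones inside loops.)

li $t6, 7 → $t6=7
li $t2, 3 → $t2=3
add $t6, $t6, 13 → $t6=7+13=20
sub $t6, $t6, 11 → $t6=20-11=9
xor $t6, $t6, 8 → $t6=9^8=1
sub $t2, $t2, 1 → $t2=3-1=2
cmp $t2, 0  (cmp 2,0)
bgt L0: taken
add $t6, $t6, 13 → $t6=1+13=14
sub $t6, $t6, 11 → $t6=14-11=3
After step 10: $t2 = 2.

2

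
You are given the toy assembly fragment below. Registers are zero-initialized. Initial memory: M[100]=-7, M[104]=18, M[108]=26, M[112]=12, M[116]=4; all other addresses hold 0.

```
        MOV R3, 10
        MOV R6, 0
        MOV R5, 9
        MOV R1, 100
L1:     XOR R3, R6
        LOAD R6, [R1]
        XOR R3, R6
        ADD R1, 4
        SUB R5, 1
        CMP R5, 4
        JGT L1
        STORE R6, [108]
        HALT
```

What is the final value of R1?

after MOV R3, 10: R3=10
after MOV R6, 0: R6=0
after MOV R5, 9: R5=9
after MOV R1, 100: R1=100
after XOR R3, R6: R3=10^0=10
after LOAD R6, [R1]: R6=M[100]=-7
after XOR R3, R6: R3=10^(-7)=-13
after ADD R1, 4: R1=100+4=104
after SUB R5, 1: R5=9-1=8
CMP R5, 4  (cmp 8,4)
JGT L1: taken
after XOR R3, R6: R3=(-13)^(-7)=10
after LOAD R6, [R1]: R6=M[104]=18
after XOR R3, R6: R3=10^18=24
after ADD R1, 4: R1=104+4=108
after SUB R5, 1: R5=8-1=7
CMP R5, 4  (cmp 7,4)
JGT L1: taken
after XOR R3, R6: R3=24^18=10
after LOAD R6, [R1]: R6=M[108]=26
after XOR R3, R6: R3=10^26=16
after ADD R1, 4: R1=108+4=112
after SUB R5, 1: R5=7-1=6
CMP R5, 4  (cmp 6,4)
JGT L1: taken
after XOR R3, R6: R3=16^26=10
after LOAD R6, [R1]: R6=M[112]=12
after XOR R3, R6: R3=10^12=6
after ADD R1, 4: R1=112+4=116
after SUB R5, 1: R5=6-1=5
CMP R5, 4  (cmp 5,4)
JGT L1: taken
after XOR R3, R6: R3=6^12=10
after LOAD R6, [R1]: R6=M[116]=4
after XOR R3, R6: R3=10^4=14
after ADD R1, 4: R1=116+4=120
after SUB R5, 1: R5=5-1=4
CMP R5, 4  (cmp 4,4)
JGT L1: not taken
STORE R6, [108] → M[108]=4
halt.

120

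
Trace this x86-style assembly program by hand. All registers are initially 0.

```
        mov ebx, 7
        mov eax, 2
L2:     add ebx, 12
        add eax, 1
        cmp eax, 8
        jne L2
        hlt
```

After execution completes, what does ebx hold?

79

after mov ebx, 7: ebx=7
after mov eax, 2: eax=2
after add ebx, 12: ebx=7+12=19
after add eax, 1: eax=2+1=3
cmp eax, 8  (cmp 3,8)
jne L2: taken
after add ebx, 12: ebx=19+12=31
after add eax, 1: eax=3+1=4
cmp eax, 8  (cmp 4,8)
jne L2: taken
after add ebx, 12: ebx=31+12=43
after add eax, 1: eax=4+1=5
cmp eax, 8  (cmp 5,8)
jne L2: taken
after add ebx, 12: ebx=43+12=55
after add eax, 1: eax=5+1=6
cmp eax, 8  (cmp 6,8)
jne L2: taken
after add ebx, 12: ebx=55+12=67
after add eax, 1: eax=6+1=7
cmp eax, 8  (cmp 7,8)
jne L2: taken
after add ebx, 12: ebx=67+12=79
after add eax, 1: eax=7+1=8
cmp eax, 8  (cmp 8,8)
jne L2: not taken
halt.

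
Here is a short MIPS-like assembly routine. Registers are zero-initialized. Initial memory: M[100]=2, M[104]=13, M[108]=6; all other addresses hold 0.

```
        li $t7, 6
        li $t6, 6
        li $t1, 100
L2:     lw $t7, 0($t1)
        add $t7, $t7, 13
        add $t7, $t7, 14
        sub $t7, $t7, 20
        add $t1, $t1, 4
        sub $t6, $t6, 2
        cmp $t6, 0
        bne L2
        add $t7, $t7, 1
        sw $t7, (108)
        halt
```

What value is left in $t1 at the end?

$t7=6
$t6=6
$t1=100
$t7=M[100]=2
$t7=2+13=15
$t7=15+14=29
$t7=29-20=9
$t1=100+4=104
$t6=6-2=4
cmp $t6, 0  (cmp 4,0)
bne L2: taken
$t7=M[104]=13
$t7=13+13=26
$t7=26+14=40
$t7=40-20=20
$t1=104+4=108
$t6=4-2=2
cmp $t6, 0  (cmp 2,0)
bne L2: taken
$t7=M[108]=6
$t7=6+13=19
$t7=19+14=33
$t7=33-20=13
$t1=108+4=112
$t6=2-2=0
cmp $t6, 0  (cmp 0,0)
bne L2: not taken
$t7=13+1=14
sw $t7, (108) → M[108]=14
halt.

112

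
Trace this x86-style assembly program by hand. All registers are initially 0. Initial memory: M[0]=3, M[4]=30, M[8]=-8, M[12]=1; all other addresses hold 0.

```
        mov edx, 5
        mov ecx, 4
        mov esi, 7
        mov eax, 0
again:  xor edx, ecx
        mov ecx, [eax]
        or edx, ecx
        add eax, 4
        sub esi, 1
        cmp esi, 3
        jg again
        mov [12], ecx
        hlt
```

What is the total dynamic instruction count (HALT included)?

edx=5
ecx=4
esi=7
eax=0
edx=5^4=1
ecx=M[0]=3
edx=1|3=3
eax=0+4=4
esi=7-1=6
cmp esi, 3  (cmp 6,3)
jg again: taken
edx=3^3=0
ecx=M[4]=30
edx=0|30=30
eax=4+4=8
esi=6-1=5
cmp esi, 3  (cmp 5,3)
jg again: taken
edx=30^30=0
ecx=M[8]=-8
edx=0|(-8)=-8
eax=8+4=12
esi=5-1=4
cmp esi, 3  (cmp 4,3)
jg again: taken
edx=(-8)^(-8)=0
ecx=M[12]=1
edx=0|1=1
eax=12+4=16
esi=4-1=3
cmp esi, 3  (cmp 3,3)
jg again: not taken
mov [12], ecx → M[12]=1
halt.
Total executed instructions: 34.

34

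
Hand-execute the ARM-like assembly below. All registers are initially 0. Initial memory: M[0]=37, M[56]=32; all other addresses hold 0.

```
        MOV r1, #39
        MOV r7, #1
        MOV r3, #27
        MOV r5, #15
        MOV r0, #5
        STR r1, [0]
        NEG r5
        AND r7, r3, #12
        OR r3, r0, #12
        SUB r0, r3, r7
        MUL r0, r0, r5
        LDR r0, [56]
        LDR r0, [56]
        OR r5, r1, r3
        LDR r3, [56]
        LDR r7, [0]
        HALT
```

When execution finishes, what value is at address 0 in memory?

39

after MOV r1, #39: r1=39
after MOV r7, #1: r7=1
after MOV r3, #27: r3=27
after MOV r5, #15: r5=15
after MOV r0, #5: r0=5
STR r1, [0] → M[0]=39
after NEG r5: r5=-(15)=-15
after AND r7, r3, #12: r7=27&12=8
after OR r3, r0, #12: r3=5|12=13
after SUB r0, r3, r7: r0=13-8=5
after MUL r0, r0, r5: r0=5*(-15)=-75
after LDR r0, [56]: r0=M[56]=32
after LDR r0, [56]: r0=M[56]=32
after OR r5, r1, r3: r5=39|13=47
after LDR r3, [56]: r3=M[56]=32
after LDR r7, [0]: r7=M[0]=39
halt.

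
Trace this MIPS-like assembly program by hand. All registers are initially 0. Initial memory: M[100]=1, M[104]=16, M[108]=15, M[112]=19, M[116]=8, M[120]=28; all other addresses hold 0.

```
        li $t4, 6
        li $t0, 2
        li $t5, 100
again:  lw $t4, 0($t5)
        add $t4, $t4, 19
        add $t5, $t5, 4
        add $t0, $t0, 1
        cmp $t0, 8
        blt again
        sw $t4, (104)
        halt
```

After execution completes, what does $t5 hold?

124

li $t4, 6 → $t4=6
li $t0, 2 → $t0=2
li $t5, 100 → $t5=100
lw $t4, 0($t5) → $t4=M[100]=1
add $t4, $t4, 19 → $t4=1+19=20
add $t5, $t5, 4 → $t5=100+4=104
add $t0, $t0, 1 → $t0=2+1=3
cmp $t0, 8  (cmp 3,8)
blt again: taken
lw $t4, 0($t5) → $t4=M[104]=16
add $t4, $t4, 19 → $t4=16+19=35
add $t5, $t5, 4 → $t5=104+4=108
add $t0, $t0, 1 → $t0=3+1=4
cmp $t0, 8  (cmp 4,8)
blt again: taken
lw $t4, 0($t5) → $t4=M[108]=15
add $t4, $t4, 19 → $t4=15+19=34
add $t5, $t5, 4 → $t5=108+4=112
add $t0, $t0, 1 → $t0=4+1=5
cmp $t0, 8  (cmp 5,8)
blt again: taken
lw $t4, 0($t5) → $t4=M[112]=19
add $t4, $t4, 19 → $t4=19+19=38
add $t5, $t5, 4 → $t5=112+4=116
add $t0, $t0, 1 → $t0=5+1=6
cmp $t0, 8  (cmp 6,8)
blt again: taken
lw $t4, 0($t5) → $t4=M[116]=8
add $t4, $t4, 19 → $t4=8+19=27
add $t5, $t5, 4 → $t5=116+4=120
add $t0, $t0, 1 → $t0=6+1=7
cmp $t0, 8  (cmp 7,8)
blt again: taken
lw $t4, 0($t5) → $t4=M[120]=28
add $t4, $t4, 19 → $t4=28+19=47
add $t5, $t5, 4 → $t5=120+4=124
add $t0, $t0, 1 → $t0=7+1=8
cmp $t0, 8  (cmp 8,8)
blt again: not taken
sw $t4, (104) → M[104]=47
halt.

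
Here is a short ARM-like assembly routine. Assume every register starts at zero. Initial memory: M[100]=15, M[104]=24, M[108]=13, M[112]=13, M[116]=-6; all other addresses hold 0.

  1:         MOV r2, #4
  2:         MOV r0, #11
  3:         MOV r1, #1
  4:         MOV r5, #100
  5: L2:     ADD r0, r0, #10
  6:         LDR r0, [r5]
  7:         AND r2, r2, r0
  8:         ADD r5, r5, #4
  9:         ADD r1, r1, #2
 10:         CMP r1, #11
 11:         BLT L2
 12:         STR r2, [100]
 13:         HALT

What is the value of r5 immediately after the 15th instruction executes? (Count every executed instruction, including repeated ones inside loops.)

MOV r2, #4 → r2=4
MOV r0, #11 → r0=11
MOV r1, #1 → r1=1
MOV r5, #100 → r5=100
ADD r0, r0, #10 → r0=11+10=21
LDR r0, [r5] → r0=M[100]=15
AND r2, r2, r0 → r2=4&15=4
ADD r5, r5, #4 → r5=100+4=104
ADD r1, r1, #2 → r1=1+2=3
CMP r1, #11  (cmp 3,11)
BLT L2: taken
ADD r0, r0, #10 → r0=15+10=25
LDR r0, [r5] → r0=M[104]=24
AND r2, r2, r0 → r2=4&24=0
ADD r5, r5, #4 → r5=104+4=108
After step 15: r5 = 108.

108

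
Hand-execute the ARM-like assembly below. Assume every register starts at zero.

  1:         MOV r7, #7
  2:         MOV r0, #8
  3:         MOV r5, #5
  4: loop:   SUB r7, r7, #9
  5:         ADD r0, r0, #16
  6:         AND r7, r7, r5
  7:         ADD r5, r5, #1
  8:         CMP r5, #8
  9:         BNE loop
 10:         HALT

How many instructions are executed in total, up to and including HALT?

22

after MOV r7, #7: r7=7
after MOV r0, #8: r0=8
after MOV r5, #5: r5=5
after SUB r7, r7, #9: r7=7-9=-2
after ADD r0, r0, #16: r0=8+16=24
after AND r7, r7, r5: r7=(-2)&5=4
after ADD r5, r5, #1: r5=5+1=6
CMP r5, #8  (cmp 6,8)
BNE loop: taken
after SUB r7, r7, #9: r7=4-9=-5
after ADD r0, r0, #16: r0=24+16=40
after AND r7, r7, r5: r7=(-5)&6=2
after ADD r5, r5, #1: r5=6+1=7
CMP r5, #8  (cmp 7,8)
BNE loop: taken
after SUB r7, r7, #9: r7=2-9=-7
after ADD r0, r0, #16: r0=40+16=56
after AND r7, r7, r5: r7=(-7)&7=1
after ADD r5, r5, #1: r5=7+1=8
CMP r5, #8  (cmp 8,8)
BNE loop: not taken
halt.
Total executed instructions: 22.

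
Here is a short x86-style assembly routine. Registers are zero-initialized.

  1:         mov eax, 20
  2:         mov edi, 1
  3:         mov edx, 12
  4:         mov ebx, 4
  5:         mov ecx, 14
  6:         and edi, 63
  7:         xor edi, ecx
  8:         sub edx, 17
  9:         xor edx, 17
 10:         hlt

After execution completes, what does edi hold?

15

eax=20
edi=1
edx=12
ebx=4
ecx=14
edi=1&63=1
edi=1^14=15
edx=12-17=-5
edx=(-5)^17=-22
halt.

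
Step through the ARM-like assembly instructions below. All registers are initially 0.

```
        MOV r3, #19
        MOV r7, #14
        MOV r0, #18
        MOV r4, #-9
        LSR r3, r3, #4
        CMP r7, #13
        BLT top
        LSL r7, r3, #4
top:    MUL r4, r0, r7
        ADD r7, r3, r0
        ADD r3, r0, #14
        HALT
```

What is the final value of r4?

r3=19
r7=14
r0=18
r4=-9
r3=19>>4=1
CMP r7, #13  (cmp 14,13)
BLT top: not taken
r7=1<<4=16
r4=18*16=288
r7=1+18=19
r3=18+14=32
halt.

288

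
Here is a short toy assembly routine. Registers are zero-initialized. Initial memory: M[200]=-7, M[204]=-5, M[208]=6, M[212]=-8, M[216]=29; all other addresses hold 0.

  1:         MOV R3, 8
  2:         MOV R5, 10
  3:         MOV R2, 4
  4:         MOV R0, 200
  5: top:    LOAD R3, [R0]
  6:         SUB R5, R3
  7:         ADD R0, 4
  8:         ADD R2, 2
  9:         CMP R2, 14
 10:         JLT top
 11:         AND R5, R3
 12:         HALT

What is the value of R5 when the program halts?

after MOV R3, 8: R3=8
after MOV R5, 10: R5=10
after MOV R2, 4: R2=4
after MOV R0, 200: R0=200
after LOAD R3, [R0]: R3=M[200]=-7
after SUB R5, R3: R5=10-(-7)=17
after ADD R0, 4: R0=200+4=204
after ADD R2, 2: R2=4+2=6
CMP R2, 14  (cmp 6,14)
JLT top: taken
after LOAD R3, [R0]: R3=M[204]=-5
after SUB R5, R3: R5=17-(-5)=22
after ADD R0, 4: R0=204+4=208
after ADD R2, 2: R2=6+2=8
CMP R2, 14  (cmp 8,14)
JLT top: taken
after LOAD R3, [R0]: R3=M[208]=6
after SUB R5, R3: R5=22-6=16
after ADD R0, 4: R0=208+4=212
after ADD R2, 2: R2=8+2=10
CMP R2, 14  (cmp 10,14)
JLT top: taken
after LOAD R3, [R0]: R3=M[212]=-8
after SUB R5, R3: R5=16-(-8)=24
after ADD R0, 4: R0=212+4=216
after ADD R2, 2: R2=10+2=12
CMP R2, 14  (cmp 12,14)
JLT top: taken
after LOAD R3, [R0]: R3=M[216]=29
after SUB R5, R3: R5=24-29=-5
after ADD R0, 4: R0=216+4=220
after ADD R2, 2: R2=12+2=14
CMP R2, 14  (cmp 14,14)
JLT top: not taken
after AND R5, R3: R5=(-5)&29=25
halt.

25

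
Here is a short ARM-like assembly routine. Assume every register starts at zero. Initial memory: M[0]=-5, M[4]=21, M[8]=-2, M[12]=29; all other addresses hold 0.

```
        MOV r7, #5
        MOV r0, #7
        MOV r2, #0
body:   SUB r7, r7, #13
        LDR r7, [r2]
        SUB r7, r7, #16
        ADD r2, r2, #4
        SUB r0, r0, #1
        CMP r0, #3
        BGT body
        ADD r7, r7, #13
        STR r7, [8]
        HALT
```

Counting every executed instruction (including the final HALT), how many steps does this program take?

r7=5
r0=7
r2=0
r7=5-13=-8
r7=M[0]=-5
r7=(-5)-16=-21
r2=0+4=4
r0=7-1=6
CMP r0, #3  (cmp 6,3)
BGT body: taken
r7=(-21)-13=-34
r7=M[4]=21
r7=21-16=5
r2=4+4=8
r0=6-1=5
CMP r0, #3  (cmp 5,3)
BGT body: taken
r7=5-13=-8
r7=M[8]=-2
r7=(-2)-16=-18
r2=8+4=12
r0=5-1=4
CMP r0, #3  (cmp 4,3)
BGT body: taken
r7=(-18)-13=-31
r7=M[12]=29
r7=29-16=13
r2=12+4=16
r0=4-1=3
CMP r0, #3  (cmp 3,3)
BGT body: not taken
r7=13+13=26
STR r7, [8] → M[8]=26
halt.
Total executed instructions: 34.

34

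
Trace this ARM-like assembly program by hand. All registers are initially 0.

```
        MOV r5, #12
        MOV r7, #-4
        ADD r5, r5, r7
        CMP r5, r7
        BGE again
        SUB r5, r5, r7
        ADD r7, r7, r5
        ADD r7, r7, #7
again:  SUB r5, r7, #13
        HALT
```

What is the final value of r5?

-17

r5=12
r7=-4
r5=12+(-4)=8
CMP r5, r7  (cmp 8,-4)
BGE again: taken
r5=(-4)-13=-17
halt.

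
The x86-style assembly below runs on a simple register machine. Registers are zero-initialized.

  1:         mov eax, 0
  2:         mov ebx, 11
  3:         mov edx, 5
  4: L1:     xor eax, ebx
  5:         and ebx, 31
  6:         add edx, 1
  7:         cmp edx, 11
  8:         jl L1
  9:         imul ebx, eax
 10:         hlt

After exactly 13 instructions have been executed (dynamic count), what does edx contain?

7

eax=0
ebx=11
edx=5
eax=0^11=11
ebx=11&31=11
edx=5+1=6
cmp edx, 11  (cmp 6,11)
jl L1: taken
eax=11^11=0
ebx=11&31=11
edx=6+1=7
cmp edx, 11  (cmp 7,11)
jl L1: taken
After step 13: edx = 7.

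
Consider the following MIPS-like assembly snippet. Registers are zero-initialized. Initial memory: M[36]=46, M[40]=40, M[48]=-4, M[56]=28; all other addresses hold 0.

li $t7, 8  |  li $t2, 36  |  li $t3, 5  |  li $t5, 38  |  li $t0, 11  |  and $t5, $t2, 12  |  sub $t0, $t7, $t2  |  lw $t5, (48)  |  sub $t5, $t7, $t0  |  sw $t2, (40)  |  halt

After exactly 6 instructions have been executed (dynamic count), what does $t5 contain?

4

after li $t7, 8: $t7=8
after li $t2, 36: $t2=36
after li $t3, 5: $t3=5
after li $t5, 38: $t5=38
after li $t0, 11: $t0=11
after and $t5, $t2, 12: $t5=36&12=4
After step 6: $t5 = 4.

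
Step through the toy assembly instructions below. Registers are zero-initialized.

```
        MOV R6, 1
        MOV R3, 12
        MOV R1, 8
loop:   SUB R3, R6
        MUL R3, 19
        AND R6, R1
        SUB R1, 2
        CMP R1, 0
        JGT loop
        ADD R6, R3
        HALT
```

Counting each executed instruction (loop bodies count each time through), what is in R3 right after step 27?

1433531

after MOV R6, 1: R6=1
after MOV R3, 12: R3=12
after MOV R1, 8: R1=8
after SUB R3, R6: R3=12-1=11
after MUL R3, 19: R3=11*19=209
after AND R6, R1: R6=1&8=0
after SUB R1, 2: R1=8-2=6
CMP R1, 0  (cmp 6,0)
JGT loop: taken
after SUB R3, R6: R3=209-0=209
after MUL R3, 19: R3=209*19=3971
after AND R6, R1: R6=0&6=0
after SUB R1, 2: R1=6-2=4
CMP R1, 0  (cmp 4,0)
JGT loop: taken
after SUB R3, R6: R3=3971-0=3971
after MUL R3, 19: R3=3971*19=75449
after AND R6, R1: R6=0&4=0
after SUB R1, 2: R1=4-2=2
CMP R1, 0  (cmp 2,0)
JGT loop: taken
after SUB R3, R6: R3=75449-0=75449
after MUL R3, 19: R3=75449*19=1433531
after AND R6, R1: R6=0&2=0
after SUB R1, 2: R1=2-2=0
CMP R1, 0  (cmp 0,0)
JGT loop: not taken
After step 27: R3 = 1433531.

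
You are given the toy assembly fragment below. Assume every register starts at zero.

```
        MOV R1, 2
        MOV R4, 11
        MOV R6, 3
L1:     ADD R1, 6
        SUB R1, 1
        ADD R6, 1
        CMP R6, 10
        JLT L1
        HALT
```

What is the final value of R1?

after MOV R1, 2: R1=2
after MOV R4, 11: R4=11
after MOV R6, 3: R6=3
after ADD R1, 6: R1=2+6=8
after SUB R1, 1: R1=8-1=7
after ADD R6, 1: R6=3+1=4
CMP R6, 10  (cmp 4,10)
JLT L1: taken
after ADD R1, 6: R1=7+6=13
after SUB R1, 1: R1=13-1=12
after ADD R6, 1: R6=4+1=5
CMP R6, 10  (cmp 5,10)
JLT L1: taken
after ADD R1, 6: R1=12+6=18
after SUB R1, 1: R1=18-1=17
after ADD R6, 1: R6=5+1=6
CMP R6, 10  (cmp 6,10)
JLT L1: taken
after ADD R1, 6: R1=17+6=23
after SUB R1, 1: R1=23-1=22
after ADD R6, 1: R6=6+1=7
CMP R6, 10  (cmp 7,10)
JLT L1: taken
after ADD R1, 6: R1=22+6=28
after SUB R1, 1: R1=28-1=27
after ADD R6, 1: R6=7+1=8
CMP R6, 10  (cmp 8,10)
JLT L1: taken
after ADD R1, 6: R1=27+6=33
after SUB R1, 1: R1=33-1=32
after ADD R6, 1: R6=8+1=9
CMP R6, 10  (cmp 9,10)
JLT L1: taken
after ADD R1, 6: R1=32+6=38
after SUB R1, 1: R1=38-1=37
after ADD R6, 1: R6=9+1=10
CMP R6, 10  (cmp 10,10)
JLT L1: not taken
halt.

37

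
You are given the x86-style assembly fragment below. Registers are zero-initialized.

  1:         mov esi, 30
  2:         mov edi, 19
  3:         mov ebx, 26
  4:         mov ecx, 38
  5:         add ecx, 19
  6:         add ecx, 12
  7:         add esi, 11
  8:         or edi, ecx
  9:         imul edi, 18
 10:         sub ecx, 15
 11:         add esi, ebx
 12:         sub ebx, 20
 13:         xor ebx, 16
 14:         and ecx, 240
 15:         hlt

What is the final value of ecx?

after mov esi, 30: esi=30
after mov edi, 19: edi=19
after mov ebx, 26: ebx=26
after mov ecx, 38: ecx=38
after add ecx, 19: ecx=38+19=57
after add ecx, 12: ecx=57+12=69
after add esi, 11: esi=30+11=41
after or edi, ecx: edi=19|69=87
after imul edi, 18: edi=87*18=1566
after sub ecx, 15: ecx=69-15=54
after add esi, ebx: esi=41+26=67
after sub ebx, 20: ebx=26-20=6
after xor ebx, 16: ebx=6^16=22
after and ecx, 240: ecx=54&240=48
halt.

48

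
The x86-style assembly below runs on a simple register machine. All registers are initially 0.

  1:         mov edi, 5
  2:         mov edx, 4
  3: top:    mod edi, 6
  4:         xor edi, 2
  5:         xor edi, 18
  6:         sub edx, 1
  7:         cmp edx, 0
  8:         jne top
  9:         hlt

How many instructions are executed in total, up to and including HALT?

27

after mov edi, 5: edi=5
after mov edx, 4: edx=4
after mod edi, 6: edi=5%6=5
after xor edi, 2: edi=5^2=7
after xor edi, 18: edi=7^18=21
after sub edx, 1: edx=4-1=3
cmp edx, 0  (cmp 3,0)
jne top: taken
after mod edi, 6: edi=21%6=3
after xor edi, 2: edi=3^2=1
after xor edi, 18: edi=1^18=19
after sub edx, 1: edx=3-1=2
cmp edx, 0  (cmp 2,0)
jne top: taken
after mod edi, 6: edi=19%6=1
after xor edi, 2: edi=1^2=3
after xor edi, 18: edi=3^18=17
after sub edx, 1: edx=2-1=1
cmp edx, 0  (cmp 1,0)
jne top: taken
after mod edi, 6: edi=17%6=5
after xor edi, 2: edi=5^2=7
after xor edi, 18: edi=7^18=21
after sub edx, 1: edx=1-1=0
cmp edx, 0  (cmp 0,0)
jne top: not taken
halt.
Total executed instructions: 27.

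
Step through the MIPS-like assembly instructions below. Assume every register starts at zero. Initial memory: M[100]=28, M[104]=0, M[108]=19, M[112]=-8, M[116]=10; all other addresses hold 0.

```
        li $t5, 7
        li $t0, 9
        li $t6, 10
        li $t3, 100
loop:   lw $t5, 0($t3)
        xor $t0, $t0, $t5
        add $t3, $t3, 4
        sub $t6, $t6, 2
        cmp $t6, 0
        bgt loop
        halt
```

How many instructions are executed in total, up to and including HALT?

35

after li $t5, 7: $t5=7
after li $t0, 9: $t0=9
after li $t6, 10: $t6=10
after li $t3, 100: $t3=100
after lw $t5, 0($t3): $t5=M[100]=28
after xor $t0, $t0, $t5: $t0=9^28=21
after add $t3, $t3, 4: $t3=100+4=104
after sub $t6, $t6, 2: $t6=10-2=8
cmp $t6, 0  (cmp 8,0)
bgt loop: taken
after lw $t5, 0($t3): $t5=M[104]=0
after xor $t0, $t0, $t5: $t0=21^0=21
after add $t3, $t3, 4: $t3=104+4=108
after sub $t6, $t6, 2: $t6=8-2=6
cmp $t6, 0  (cmp 6,0)
bgt loop: taken
after lw $t5, 0($t3): $t5=M[108]=19
after xor $t0, $t0, $t5: $t0=21^19=6
after add $t3, $t3, 4: $t3=108+4=112
after sub $t6, $t6, 2: $t6=6-2=4
cmp $t6, 0  (cmp 4,0)
bgt loop: taken
after lw $t5, 0($t3): $t5=M[112]=-8
after xor $t0, $t0, $t5: $t0=6^(-8)=-2
after add $t3, $t3, 4: $t3=112+4=116
after sub $t6, $t6, 2: $t6=4-2=2
cmp $t6, 0  (cmp 2,0)
bgt loop: taken
after lw $t5, 0($t3): $t5=M[116]=10
after xor $t0, $t0, $t5: $t0=(-2)^10=-12
after add $t3, $t3, 4: $t3=116+4=120
after sub $t6, $t6, 2: $t6=2-2=0
cmp $t6, 0  (cmp 0,0)
bgt loop: not taken
halt.
Total executed instructions: 35.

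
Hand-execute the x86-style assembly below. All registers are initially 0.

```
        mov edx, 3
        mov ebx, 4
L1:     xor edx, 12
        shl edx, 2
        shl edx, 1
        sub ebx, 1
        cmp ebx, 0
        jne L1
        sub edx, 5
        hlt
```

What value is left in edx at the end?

after mov edx, 3: edx=3
after mov ebx, 4: ebx=4
after xor edx, 12: edx=3^12=15
after shl edx, 2: edx=15<<2=60
after shl edx, 1: edx=60<<1=120
after sub ebx, 1: ebx=4-1=3
cmp ebx, 0  (cmp 3,0)
jne L1: taken
after xor edx, 12: edx=120^12=116
after shl edx, 2: edx=116<<2=464
after shl edx, 1: edx=464<<1=928
after sub ebx, 1: ebx=3-1=2
cmp ebx, 0  (cmp 2,0)
jne L1: taken
after xor edx, 12: edx=928^12=940
after shl edx, 2: edx=940<<2=3760
after shl edx, 1: edx=3760<<1=7520
after sub ebx, 1: ebx=2-1=1
cmp ebx, 0  (cmp 1,0)
jne L1: taken
after xor edx, 12: edx=7520^12=7532
after shl edx, 2: edx=7532<<2=30128
after shl edx, 1: edx=30128<<1=60256
after sub ebx, 1: ebx=1-1=0
cmp ebx, 0  (cmp 0,0)
jne L1: not taken
after sub edx, 5: edx=60256-5=60251
halt.

60251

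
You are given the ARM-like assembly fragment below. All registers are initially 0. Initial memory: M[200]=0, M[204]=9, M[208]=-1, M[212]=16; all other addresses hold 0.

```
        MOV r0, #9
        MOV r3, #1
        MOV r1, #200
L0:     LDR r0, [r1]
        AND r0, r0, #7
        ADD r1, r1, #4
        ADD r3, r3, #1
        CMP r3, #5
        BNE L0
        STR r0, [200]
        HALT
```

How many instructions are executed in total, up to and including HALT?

29

MOV r0, #9 → r0=9
MOV r3, #1 → r3=1
MOV r1, #200 → r1=200
LDR r0, [r1] → r0=M[200]=0
AND r0, r0, #7 → r0=0&7=0
ADD r1, r1, #4 → r1=200+4=204
ADD r3, r3, #1 → r3=1+1=2
CMP r3, #5  (cmp 2,5)
BNE L0: taken
LDR r0, [r1] → r0=M[204]=9
AND r0, r0, #7 → r0=9&7=1
ADD r1, r1, #4 → r1=204+4=208
ADD r3, r3, #1 → r3=2+1=3
CMP r3, #5  (cmp 3,5)
BNE L0: taken
LDR r0, [r1] → r0=M[208]=-1
AND r0, r0, #7 → r0=(-1)&7=7
ADD r1, r1, #4 → r1=208+4=212
ADD r3, r3, #1 → r3=3+1=4
CMP r3, #5  (cmp 4,5)
BNE L0: taken
LDR r0, [r1] → r0=M[212]=16
AND r0, r0, #7 → r0=16&7=0
ADD r1, r1, #4 → r1=212+4=216
ADD r3, r3, #1 → r3=4+1=5
CMP r3, #5  (cmp 5,5)
BNE L0: not taken
STR r0, [200] → M[200]=0
halt.
Total executed instructions: 29.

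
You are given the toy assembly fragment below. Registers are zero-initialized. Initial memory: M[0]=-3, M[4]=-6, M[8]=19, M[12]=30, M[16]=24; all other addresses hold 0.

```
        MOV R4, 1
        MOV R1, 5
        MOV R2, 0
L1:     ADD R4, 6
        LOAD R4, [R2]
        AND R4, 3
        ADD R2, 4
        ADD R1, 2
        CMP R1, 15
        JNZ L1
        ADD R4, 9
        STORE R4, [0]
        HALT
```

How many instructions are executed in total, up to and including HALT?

41

after MOV R4, 1: R4=1
after MOV R1, 5: R1=5
after MOV R2, 0: R2=0
after ADD R4, 6: R4=1+6=7
after LOAD R4, [R2]: R4=M[0]=-3
after AND R4, 3: R4=(-3)&3=1
after ADD R2, 4: R2=0+4=4
after ADD R1, 2: R1=5+2=7
CMP R1, 15  (cmp 7,15)
JNZ L1: taken
after ADD R4, 6: R4=1+6=7
after LOAD R4, [R2]: R4=M[4]=-6
after AND R4, 3: R4=(-6)&3=2
after ADD R2, 4: R2=4+4=8
after ADD R1, 2: R1=7+2=9
CMP R1, 15  (cmp 9,15)
JNZ L1: taken
after ADD R4, 6: R4=2+6=8
after LOAD R4, [R2]: R4=M[8]=19
after AND R4, 3: R4=19&3=3
after ADD R2, 4: R2=8+4=12
after ADD R1, 2: R1=9+2=11
CMP R1, 15  (cmp 11,15)
JNZ L1: taken
after ADD R4, 6: R4=3+6=9
after LOAD R4, [R2]: R4=M[12]=30
after AND R4, 3: R4=30&3=2
after ADD R2, 4: R2=12+4=16
after ADD R1, 2: R1=11+2=13
CMP R1, 15  (cmp 13,15)
JNZ L1: taken
after ADD R4, 6: R4=2+6=8
after LOAD R4, [R2]: R4=M[16]=24
after AND R4, 3: R4=24&3=0
after ADD R2, 4: R2=16+4=20
after ADD R1, 2: R1=13+2=15
CMP R1, 15  (cmp 15,15)
JNZ L1: not taken
after ADD R4, 9: R4=0+9=9
STORE R4, [0] → M[0]=9
halt.
Total executed instructions: 41.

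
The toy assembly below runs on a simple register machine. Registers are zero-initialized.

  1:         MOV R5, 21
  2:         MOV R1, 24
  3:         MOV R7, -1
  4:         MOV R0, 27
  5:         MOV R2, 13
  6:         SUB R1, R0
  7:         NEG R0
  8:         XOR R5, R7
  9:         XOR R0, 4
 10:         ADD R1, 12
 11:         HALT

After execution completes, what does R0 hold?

-31

after MOV R5, 21: R5=21
after MOV R1, 24: R1=24
after MOV R7, -1: R7=-1
after MOV R0, 27: R0=27
after MOV R2, 13: R2=13
after SUB R1, R0: R1=24-27=-3
after NEG R0: R0=-(27)=-27
after XOR R5, R7: R5=21^(-1)=-22
after XOR R0, 4: R0=(-27)^4=-31
after ADD R1, 12: R1=(-3)+12=9
halt.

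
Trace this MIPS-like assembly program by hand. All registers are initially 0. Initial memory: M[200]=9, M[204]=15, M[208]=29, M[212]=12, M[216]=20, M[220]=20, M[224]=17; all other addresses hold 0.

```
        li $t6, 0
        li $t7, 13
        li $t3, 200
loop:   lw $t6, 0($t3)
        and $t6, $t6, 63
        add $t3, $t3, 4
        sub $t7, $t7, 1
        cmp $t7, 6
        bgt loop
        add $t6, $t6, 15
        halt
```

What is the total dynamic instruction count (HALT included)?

47

$t6=0
$t7=13
$t3=200
$t6=M[200]=9
$t6=9&63=9
$t3=200+4=204
$t7=13-1=12
cmp $t7, 6  (cmp 12,6)
bgt loop: taken
$t6=M[204]=15
$t6=15&63=15
$t3=204+4=208
$t7=12-1=11
cmp $t7, 6  (cmp 11,6)
bgt loop: taken
$t6=M[208]=29
$t6=29&63=29
$t3=208+4=212
$t7=11-1=10
cmp $t7, 6  (cmp 10,6)
bgt loop: taken
$t6=M[212]=12
$t6=12&63=12
$t3=212+4=216
$t7=10-1=9
cmp $t7, 6  (cmp 9,6)
bgt loop: taken
$t6=M[216]=20
$t6=20&63=20
$t3=216+4=220
$t7=9-1=8
cmp $t7, 6  (cmp 8,6)
bgt loop: taken
$t6=M[220]=20
$t6=20&63=20
$t3=220+4=224
$t7=8-1=7
cmp $t7, 6  (cmp 7,6)
bgt loop: taken
$t6=M[224]=17
$t6=17&63=17
$t3=224+4=228
$t7=7-1=6
cmp $t7, 6  (cmp 6,6)
bgt loop: not taken
$t6=17+15=32
halt.
Total executed instructions: 47.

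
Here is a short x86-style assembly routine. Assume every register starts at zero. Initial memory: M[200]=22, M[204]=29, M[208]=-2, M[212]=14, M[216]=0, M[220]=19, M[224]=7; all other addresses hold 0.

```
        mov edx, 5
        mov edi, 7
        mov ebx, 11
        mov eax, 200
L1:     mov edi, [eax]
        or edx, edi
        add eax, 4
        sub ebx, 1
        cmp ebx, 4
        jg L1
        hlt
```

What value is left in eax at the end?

228

edx=5
edi=7
ebx=11
eax=200
edi=M[200]=22
edx=5|22=23
eax=200+4=204
ebx=11-1=10
cmp ebx, 4  (cmp 10,4)
jg L1: taken
edi=M[204]=29
edx=23|29=31
eax=204+4=208
ebx=10-1=9
cmp ebx, 4  (cmp 9,4)
jg L1: taken
edi=M[208]=-2
edx=31|(-2)=-1
eax=208+4=212
ebx=9-1=8
cmp ebx, 4  (cmp 8,4)
jg L1: taken
edi=M[212]=14
edx=(-1)|14=-1
eax=212+4=216
ebx=8-1=7
cmp ebx, 4  (cmp 7,4)
jg L1: taken
edi=M[216]=0
edx=(-1)|0=-1
eax=216+4=220
ebx=7-1=6
cmp ebx, 4  (cmp 6,4)
jg L1: taken
edi=M[220]=19
edx=(-1)|19=-1
eax=220+4=224
ebx=6-1=5
cmp ebx, 4  (cmp 5,4)
jg L1: taken
edi=M[224]=7
edx=(-1)|7=-1
eax=224+4=228
ebx=5-1=4
cmp ebx, 4  (cmp 4,4)
jg L1: not taken
halt.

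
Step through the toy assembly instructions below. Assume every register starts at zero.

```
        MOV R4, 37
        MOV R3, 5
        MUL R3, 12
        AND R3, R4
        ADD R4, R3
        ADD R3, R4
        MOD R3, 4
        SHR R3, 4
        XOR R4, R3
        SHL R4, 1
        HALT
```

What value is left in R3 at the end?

MOV R4, 37 → R4=37
MOV R3, 5 → R3=5
MUL R3, 12 → R3=5*12=60
AND R3, R4 → R3=60&37=36
ADD R4, R3 → R4=37+36=73
ADD R3, R4 → R3=36+73=109
MOD R3, 4 → R3=109%4=1
SHR R3, 4 → R3=1>>4=0
XOR R4, R3 → R4=73^0=73
SHL R4, 1 → R4=73<<1=146
halt.

0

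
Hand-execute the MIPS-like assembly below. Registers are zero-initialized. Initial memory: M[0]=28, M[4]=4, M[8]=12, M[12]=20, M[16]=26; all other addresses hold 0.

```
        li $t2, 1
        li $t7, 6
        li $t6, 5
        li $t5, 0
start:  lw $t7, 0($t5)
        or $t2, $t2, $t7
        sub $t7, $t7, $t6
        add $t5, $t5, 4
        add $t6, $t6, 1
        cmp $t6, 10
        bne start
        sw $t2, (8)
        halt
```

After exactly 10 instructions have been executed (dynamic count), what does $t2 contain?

29

li $t2, 1 → $t2=1
li $t7, 6 → $t7=6
li $t6, 5 → $t6=5
li $t5, 0 → $t5=0
lw $t7, 0($t5) → $t7=M[0]=28
or $t2, $t2, $t7 → $t2=1|28=29
sub $t7, $t7, $t6 → $t7=28-5=23
add $t5, $t5, 4 → $t5=0+4=4
add $t6, $t6, 1 → $t6=5+1=6
cmp $t6, 10  (cmp 6,10)
After step 10: $t2 = 29.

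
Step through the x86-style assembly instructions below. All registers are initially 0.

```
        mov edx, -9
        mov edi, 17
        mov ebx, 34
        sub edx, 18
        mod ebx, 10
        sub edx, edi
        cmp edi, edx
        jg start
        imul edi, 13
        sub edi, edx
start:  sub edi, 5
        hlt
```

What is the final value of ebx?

4

after mov edx, -9: edx=-9
after mov edi, 17: edi=17
after mov ebx, 34: ebx=34
after sub edx, 18: edx=(-9)-18=-27
after mod ebx, 10: ebx=34%10=4
after sub edx, edi: edx=(-27)-17=-44
cmp edi, edx  (cmp 17,-44)
jg start: taken
after sub edi, 5: edi=17-5=12
halt.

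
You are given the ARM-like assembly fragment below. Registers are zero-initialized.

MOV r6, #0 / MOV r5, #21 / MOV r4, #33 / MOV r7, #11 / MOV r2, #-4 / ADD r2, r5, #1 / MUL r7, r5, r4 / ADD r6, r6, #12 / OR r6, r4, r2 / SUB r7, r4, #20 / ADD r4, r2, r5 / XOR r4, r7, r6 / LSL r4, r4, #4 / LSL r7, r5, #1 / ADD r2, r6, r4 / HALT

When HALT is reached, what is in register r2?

MOV r6, #0 → r6=0
MOV r5, #21 → r5=21
MOV r4, #33 → r4=33
MOV r7, #11 → r7=11
MOV r2, #-4 → r2=-4
ADD r2, r5, #1 → r2=21+1=22
MUL r7, r5, r4 → r7=21*33=693
ADD r6, r6, #12 → r6=0+12=12
OR r6, r4, r2 → r6=33|22=55
SUB r7, r4, #20 → r7=33-20=13
ADD r4, r2, r5 → r4=22+21=43
XOR r4, r7, r6 → r4=13^55=58
LSL r4, r4, #4 → r4=58<<4=928
LSL r7, r5, #1 → r7=21<<1=42
ADD r2, r6, r4 → r2=55+928=983
halt.

983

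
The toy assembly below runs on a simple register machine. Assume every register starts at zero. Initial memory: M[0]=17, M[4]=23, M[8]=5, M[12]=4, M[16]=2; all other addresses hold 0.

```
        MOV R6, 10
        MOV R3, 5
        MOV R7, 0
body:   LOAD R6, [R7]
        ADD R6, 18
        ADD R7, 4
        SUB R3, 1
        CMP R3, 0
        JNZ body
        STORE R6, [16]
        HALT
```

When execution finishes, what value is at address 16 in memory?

MOV R6, 10 → R6=10
MOV R3, 5 → R3=5
MOV R7, 0 → R7=0
LOAD R6, [R7] → R6=M[0]=17
ADD R6, 18 → R6=17+18=35
ADD R7, 4 → R7=0+4=4
SUB R3, 1 → R3=5-1=4
CMP R3, 0  (cmp 4,0)
JNZ body: taken
LOAD R6, [R7] → R6=M[4]=23
ADD R6, 18 → R6=23+18=41
ADD R7, 4 → R7=4+4=8
SUB R3, 1 → R3=4-1=3
CMP R3, 0  (cmp 3,0)
JNZ body: taken
LOAD R6, [R7] → R6=M[8]=5
ADD R6, 18 → R6=5+18=23
ADD R7, 4 → R7=8+4=12
SUB R3, 1 → R3=3-1=2
CMP R3, 0  (cmp 2,0)
JNZ body: taken
LOAD R6, [R7] → R6=M[12]=4
ADD R6, 18 → R6=4+18=22
ADD R7, 4 → R7=12+4=16
SUB R3, 1 → R3=2-1=1
CMP R3, 0  (cmp 1,0)
JNZ body: taken
LOAD R6, [R7] → R6=M[16]=2
ADD R6, 18 → R6=2+18=20
ADD R7, 4 → R7=16+4=20
SUB R3, 1 → R3=1-1=0
CMP R3, 0  (cmp 0,0)
JNZ body: not taken
STORE R6, [16] → M[16]=20
halt.

20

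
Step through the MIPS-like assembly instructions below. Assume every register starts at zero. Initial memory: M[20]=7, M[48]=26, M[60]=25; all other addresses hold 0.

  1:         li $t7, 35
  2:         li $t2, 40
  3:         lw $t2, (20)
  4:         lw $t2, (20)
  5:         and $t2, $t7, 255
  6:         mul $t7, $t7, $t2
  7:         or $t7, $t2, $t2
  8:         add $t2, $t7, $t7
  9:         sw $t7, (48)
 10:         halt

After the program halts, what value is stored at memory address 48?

35

$t7=35
$t2=40
$t2=M[20]=7
$t2=M[20]=7
$t2=35&255=35
$t7=35*35=1225
$t7=35|35=35
$t2=35+35=70
sw $t7, (48) → M[48]=35
halt.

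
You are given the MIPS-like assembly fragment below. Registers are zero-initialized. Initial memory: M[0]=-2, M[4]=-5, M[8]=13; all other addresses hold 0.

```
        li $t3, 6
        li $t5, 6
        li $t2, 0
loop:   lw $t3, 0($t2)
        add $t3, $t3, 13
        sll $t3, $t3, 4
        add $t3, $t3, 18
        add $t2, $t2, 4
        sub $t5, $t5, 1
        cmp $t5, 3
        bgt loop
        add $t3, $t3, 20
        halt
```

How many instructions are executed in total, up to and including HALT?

$t3=6
$t5=6
$t2=0
$t3=M[0]=-2
$t3=(-2)+13=11
$t3=11<<4=176
$t3=176+18=194
$t2=0+4=4
$t5=6-1=5
cmp $t5, 3  (cmp 5,3)
bgt loop: taken
$t3=M[4]=-5
$t3=(-5)+13=8
$t3=8<<4=128
$t3=128+18=146
$t2=4+4=8
$t5=5-1=4
cmp $t5, 3  (cmp 4,3)
bgt loop: taken
$t3=M[8]=13
$t3=13+13=26
$t3=26<<4=416
$t3=416+18=434
$t2=8+4=12
$t5=4-1=3
cmp $t5, 3  (cmp 3,3)
bgt loop: not taken
$t3=434+20=454
halt.
Total executed instructions: 29.

29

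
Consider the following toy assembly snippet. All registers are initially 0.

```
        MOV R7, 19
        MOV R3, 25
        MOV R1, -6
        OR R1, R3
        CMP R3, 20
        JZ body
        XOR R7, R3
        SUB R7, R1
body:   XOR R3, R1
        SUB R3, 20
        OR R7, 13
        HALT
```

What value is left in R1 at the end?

-5

after MOV R7, 19: R7=19
after MOV R3, 25: R3=25
after MOV R1, -6: R1=-6
after OR R1, R3: R1=(-6)|25=-5
CMP R3, 20  (cmp 25,20)
JZ body: not taken
after XOR R7, R3: R7=19^25=10
after SUB R7, R1: R7=10-(-5)=15
after XOR R3, R1: R3=25^(-5)=-30
after SUB R3, 20: R3=(-30)-20=-50
after OR R7, 13: R7=15|13=15
halt.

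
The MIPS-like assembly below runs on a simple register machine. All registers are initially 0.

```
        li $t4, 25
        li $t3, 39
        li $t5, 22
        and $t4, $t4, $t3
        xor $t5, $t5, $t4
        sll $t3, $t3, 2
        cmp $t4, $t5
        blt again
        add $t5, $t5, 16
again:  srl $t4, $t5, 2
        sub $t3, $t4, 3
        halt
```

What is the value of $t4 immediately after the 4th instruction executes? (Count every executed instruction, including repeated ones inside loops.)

1

li $t4, 25 → $t4=25
li $t3, 39 → $t3=39
li $t5, 22 → $t5=22
and $t4, $t4, $t3 → $t4=25&39=1
After step 4: $t4 = 1.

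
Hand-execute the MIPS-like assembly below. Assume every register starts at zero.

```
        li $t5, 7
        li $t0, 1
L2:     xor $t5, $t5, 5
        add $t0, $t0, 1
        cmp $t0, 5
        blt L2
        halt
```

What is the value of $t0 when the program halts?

5

li $t5, 7 → $t5=7
li $t0, 1 → $t0=1
xor $t5, $t5, 5 → $t5=7^5=2
add $t0, $t0, 1 → $t0=1+1=2
cmp $t0, 5  (cmp 2,5)
blt L2: taken
xor $t5, $t5, 5 → $t5=2^5=7
add $t0, $t0, 1 → $t0=2+1=3
cmp $t0, 5  (cmp 3,5)
blt L2: taken
xor $t5, $t5, 5 → $t5=7^5=2
add $t0, $t0, 1 → $t0=3+1=4
cmp $t0, 5  (cmp 4,5)
blt L2: taken
xor $t5, $t5, 5 → $t5=2^5=7
add $t0, $t0, 1 → $t0=4+1=5
cmp $t0, 5  (cmp 5,5)
blt L2: not taken
halt.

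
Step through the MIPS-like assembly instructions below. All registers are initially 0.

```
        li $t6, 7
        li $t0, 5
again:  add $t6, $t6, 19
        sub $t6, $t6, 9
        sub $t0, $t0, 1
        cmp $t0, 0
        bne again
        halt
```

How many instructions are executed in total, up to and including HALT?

$t6=7
$t0=5
$t6=7+19=26
$t6=26-9=17
$t0=5-1=4
cmp $t0, 0  (cmp 4,0)
bne again: taken
$t6=17+19=36
$t6=36-9=27
$t0=4-1=3
cmp $t0, 0  (cmp 3,0)
bne again: taken
$t6=27+19=46
$t6=46-9=37
$t0=3-1=2
cmp $t0, 0  (cmp 2,0)
bne again: taken
$t6=37+19=56
$t6=56-9=47
$t0=2-1=1
cmp $t0, 0  (cmp 1,0)
bne again: taken
$t6=47+19=66
$t6=66-9=57
$t0=1-1=0
cmp $t0, 0  (cmp 0,0)
bne again: not taken
halt.
Total executed instructions: 28.

28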